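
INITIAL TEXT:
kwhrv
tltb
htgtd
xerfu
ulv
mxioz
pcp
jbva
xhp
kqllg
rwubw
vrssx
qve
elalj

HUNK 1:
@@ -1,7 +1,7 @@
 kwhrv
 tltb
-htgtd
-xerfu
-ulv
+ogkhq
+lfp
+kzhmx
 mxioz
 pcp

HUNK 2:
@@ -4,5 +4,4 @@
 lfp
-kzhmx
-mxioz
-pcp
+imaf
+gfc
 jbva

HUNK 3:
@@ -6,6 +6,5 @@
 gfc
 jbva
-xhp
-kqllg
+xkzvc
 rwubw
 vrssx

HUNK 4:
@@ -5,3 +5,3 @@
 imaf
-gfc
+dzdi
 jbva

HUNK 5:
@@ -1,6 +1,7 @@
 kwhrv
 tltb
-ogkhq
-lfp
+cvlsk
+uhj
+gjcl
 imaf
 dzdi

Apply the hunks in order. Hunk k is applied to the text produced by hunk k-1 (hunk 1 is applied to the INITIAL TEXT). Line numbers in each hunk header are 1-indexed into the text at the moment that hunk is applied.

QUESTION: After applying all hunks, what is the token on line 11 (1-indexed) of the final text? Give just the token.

Hunk 1: at line 1 remove [htgtd,xerfu,ulv] add [ogkhq,lfp,kzhmx] -> 14 lines: kwhrv tltb ogkhq lfp kzhmx mxioz pcp jbva xhp kqllg rwubw vrssx qve elalj
Hunk 2: at line 4 remove [kzhmx,mxioz,pcp] add [imaf,gfc] -> 13 lines: kwhrv tltb ogkhq lfp imaf gfc jbva xhp kqllg rwubw vrssx qve elalj
Hunk 3: at line 6 remove [xhp,kqllg] add [xkzvc] -> 12 lines: kwhrv tltb ogkhq lfp imaf gfc jbva xkzvc rwubw vrssx qve elalj
Hunk 4: at line 5 remove [gfc] add [dzdi] -> 12 lines: kwhrv tltb ogkhq lfp imaf dzdi jbva xkzvc rwubw vrssx qve elalj
Hunk 5: at line 1 remove [ogkhq,lfp] add [cvlsk,uhj,gjcl] -> 13 lines: kwhrv tltb cvlsk uhj gjcl imaf dzdi jbva xkzvc rwubw vrssx qve elalj
Final line 11: vrssx

Answer: vrssx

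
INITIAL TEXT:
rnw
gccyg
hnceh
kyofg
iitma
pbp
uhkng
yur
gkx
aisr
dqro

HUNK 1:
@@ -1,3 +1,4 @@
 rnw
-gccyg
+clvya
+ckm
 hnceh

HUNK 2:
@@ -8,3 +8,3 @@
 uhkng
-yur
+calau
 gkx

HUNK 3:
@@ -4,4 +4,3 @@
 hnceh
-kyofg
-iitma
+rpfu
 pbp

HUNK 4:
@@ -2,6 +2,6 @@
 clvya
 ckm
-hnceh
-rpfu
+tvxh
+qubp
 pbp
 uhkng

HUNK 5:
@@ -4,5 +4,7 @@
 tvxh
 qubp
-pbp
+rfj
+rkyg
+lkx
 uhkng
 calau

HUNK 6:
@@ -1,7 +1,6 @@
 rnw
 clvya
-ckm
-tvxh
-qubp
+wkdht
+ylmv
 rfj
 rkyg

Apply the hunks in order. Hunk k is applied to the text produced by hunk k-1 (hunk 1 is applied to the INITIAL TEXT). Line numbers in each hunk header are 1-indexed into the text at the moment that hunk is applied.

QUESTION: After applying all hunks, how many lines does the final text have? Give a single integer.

Hunk 1: at line 1 remove [gccyg] add [clvya,ckm] -> 12 lines: rnw clvya ckm hnceh kyofg iitma pbp uhkng yur gkx aisr dqro
Hunk 2: at line 8 remove [yur] add [calau] -> 12 lines: rnw clvya ckm hnceh kyofg iitma pbp uhkng calau gkx aisr dqro
Hunk 3: at line 4 remove [kyofg,iitma] add [rpfu] -> 11 lines: rnw clvya ckm hnceh rpfu pbp uhkng calau gkx aisr dqro
Hunk 4: at line 2 remove [hnceh,rpfu] add [tvxh,qubp] -> 11 lines: rnw clvya ckm tvxh qubp pbp uhkng calau gkx aisr dqro
Hunk 5: at line 4 remove [pbp] add [rfj,rkyg,lkx] -> 13 lines: rnw clvya ckm tvxh qubp rfj rkyg lkx uhkng calau gkx aisr dqro
Hunk 6: at line 1 remove [ckm,tvxh,qubp] add [wkdht,ylmv] -> 12 lines: rnw clvya wkdht ylmv rfj rkyg lkx uhkng calau gkx aisr dqro
Final line count: 12

Answer: 12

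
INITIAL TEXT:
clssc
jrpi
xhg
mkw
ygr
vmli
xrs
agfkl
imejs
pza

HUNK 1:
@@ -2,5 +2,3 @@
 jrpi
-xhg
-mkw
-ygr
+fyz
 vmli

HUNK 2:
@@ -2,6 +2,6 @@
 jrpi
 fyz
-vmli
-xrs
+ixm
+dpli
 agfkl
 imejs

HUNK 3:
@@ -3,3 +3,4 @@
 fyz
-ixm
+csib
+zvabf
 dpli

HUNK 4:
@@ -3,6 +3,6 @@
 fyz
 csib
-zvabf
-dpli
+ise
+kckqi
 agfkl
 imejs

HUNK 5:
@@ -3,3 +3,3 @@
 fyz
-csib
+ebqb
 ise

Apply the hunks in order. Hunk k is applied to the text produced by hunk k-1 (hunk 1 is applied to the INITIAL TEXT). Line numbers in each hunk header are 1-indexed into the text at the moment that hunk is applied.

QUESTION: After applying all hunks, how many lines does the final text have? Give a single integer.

Answer: 9

Derivation:
Hunk 1: at line 2 remove [xhg,mkw,ygr] add [fyz] -> 8 lines: clssc jrpi fyz vmli xrs agfkl imejs pza
Hunk 2: at line 2 remove [vmli,xrs] add [ixm,dpli] -> 8 lines: clssc jrpi fyz ixm dpli agfkl imejs pza
Hunk 3: at line 3 remove [ixm] add [csib,zvabf] -> 9 lines: clssc jrpi fyz csib zvabf dpli agfkl imejs pza
Hunk 4: at line 3 remove [zvabf,dpli] add [ise,kckqi] -> 9 lines: clssc jrpi fyz csib ise kckqi agfkl imejs pza
Hunk 5: at line 3 remove [csib] add [ebqb] -> 9 lines: clssc jrpi fyz ebqb ise kckqi agfkl imejs pza
Final line count: 9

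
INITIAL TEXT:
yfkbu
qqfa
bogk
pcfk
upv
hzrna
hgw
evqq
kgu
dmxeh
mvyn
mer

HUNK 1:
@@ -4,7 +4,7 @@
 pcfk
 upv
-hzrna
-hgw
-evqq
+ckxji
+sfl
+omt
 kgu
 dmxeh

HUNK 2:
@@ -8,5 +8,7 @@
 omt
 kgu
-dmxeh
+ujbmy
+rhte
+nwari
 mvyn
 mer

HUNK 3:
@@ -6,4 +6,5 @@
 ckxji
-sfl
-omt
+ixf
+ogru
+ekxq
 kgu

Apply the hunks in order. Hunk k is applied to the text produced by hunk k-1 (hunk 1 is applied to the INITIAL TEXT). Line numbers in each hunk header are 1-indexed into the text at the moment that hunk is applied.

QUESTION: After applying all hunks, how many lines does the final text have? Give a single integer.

Hunk 1: at line 4 remove [hzrna,hgw,evqq] add [ckxji,sfl,omt] -> 12 lines: yfkbu qqfa bogk pcfk upv ckxji sfl omt kgu dmxeh mvyn mer
Hunk 2: at line 8 remove [dmxeh] add [ujbmy,rhte,nwari] -> 14 lines: yfkbu qqfa bogk pcfk upv ckxji sfl omt kgu ujbmy rhte nwari mvyn mer
Hunk 3: at line 6 remove [sfl,omt] add [ixf,ogru,ekxq] -> 15 lines: yfkbu qqfa bogk pcfk upv ckxji ixf ogru ekxq kgu ujbmy rhte nwari mvyn mer
Final line count: 15

Answer: 15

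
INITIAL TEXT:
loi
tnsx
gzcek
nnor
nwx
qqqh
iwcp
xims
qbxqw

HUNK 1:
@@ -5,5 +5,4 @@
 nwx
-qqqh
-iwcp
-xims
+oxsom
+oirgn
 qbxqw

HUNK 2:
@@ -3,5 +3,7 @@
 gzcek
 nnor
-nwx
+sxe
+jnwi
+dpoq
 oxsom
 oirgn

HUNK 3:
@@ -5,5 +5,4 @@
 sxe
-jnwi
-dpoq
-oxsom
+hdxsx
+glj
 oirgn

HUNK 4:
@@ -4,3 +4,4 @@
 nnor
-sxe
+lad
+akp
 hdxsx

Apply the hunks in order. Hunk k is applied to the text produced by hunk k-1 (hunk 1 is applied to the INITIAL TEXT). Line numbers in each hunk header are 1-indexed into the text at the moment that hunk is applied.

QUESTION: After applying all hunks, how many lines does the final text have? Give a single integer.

Answer: 10

Derivation:
Hunk 1: at line 5 remove [qqqh,iwcp,xims] add [oxsom,oirgn] -> 8 lines: loi tnsx gzcek nnor nwx oxsom oirgn qbxqw
Hunk 2: at line 3 remove [nwx] add [sxe,jnwi,dpoq] -> 10 lines: loi tnsx gzcek nnor sxe jnwi dpoq oxsom oirgn qbxqw
Hunk 3: at line 5 remove [jnwi,dpoq,oxsom] add [hdxsx,glj] -> 9 lines: loi tnsx gzcek nnor sxe hdxsx glj oirgn qbxqw
Hunk 4: at line 4 remove [sxe] add [lad,akp] -> 10 lines: loi tnsx gzcek nnor lad akp hdxsx glj oirgn qbxqw
Final line count: 10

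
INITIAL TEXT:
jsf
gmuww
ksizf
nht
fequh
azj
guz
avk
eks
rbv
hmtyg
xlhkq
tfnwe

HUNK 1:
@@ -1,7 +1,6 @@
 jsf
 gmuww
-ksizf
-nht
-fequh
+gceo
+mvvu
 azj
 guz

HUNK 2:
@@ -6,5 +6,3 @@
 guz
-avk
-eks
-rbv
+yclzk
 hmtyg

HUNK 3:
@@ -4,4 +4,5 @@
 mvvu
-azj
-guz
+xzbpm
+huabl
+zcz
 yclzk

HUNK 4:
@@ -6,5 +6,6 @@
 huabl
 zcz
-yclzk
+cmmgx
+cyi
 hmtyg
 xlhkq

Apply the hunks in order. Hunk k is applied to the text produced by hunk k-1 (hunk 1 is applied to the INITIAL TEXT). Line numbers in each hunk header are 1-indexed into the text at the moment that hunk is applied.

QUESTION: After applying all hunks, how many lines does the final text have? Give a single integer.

Hunk 1: at line 1 remove [ksizf,nht,fequh] add [gceo,mvvu] -> 12 lines: jsf gmuww gceo mvvu azj guz avk eks rbv hmtyg xlhkq tfnwe
Hunk 2: at line 6 remove [avk,eks,rbv] add [yclzk] -> 10 lines: jsf gmuww gceo mvvu azj guz yclzk hmtyg xlhkq tfnwe
Hunk 3: at line 4 remove [azj,guz] add [xzbpm,huabl,zcz] -> 11 lines: jsf gmuww gceo mvvu xzbpm huabl zcz yclzk hmtyg xlhkq tfnwe
Hunk 4: at line 6 remove [yclzk] add [cmmgx,cyi] -> 12 lines: jsf gmuww gceo mvvu xzbpm huabl zcz cmmgx cyi hmtyg xlhkq tfnwe
Final line count: 12

Answer: 12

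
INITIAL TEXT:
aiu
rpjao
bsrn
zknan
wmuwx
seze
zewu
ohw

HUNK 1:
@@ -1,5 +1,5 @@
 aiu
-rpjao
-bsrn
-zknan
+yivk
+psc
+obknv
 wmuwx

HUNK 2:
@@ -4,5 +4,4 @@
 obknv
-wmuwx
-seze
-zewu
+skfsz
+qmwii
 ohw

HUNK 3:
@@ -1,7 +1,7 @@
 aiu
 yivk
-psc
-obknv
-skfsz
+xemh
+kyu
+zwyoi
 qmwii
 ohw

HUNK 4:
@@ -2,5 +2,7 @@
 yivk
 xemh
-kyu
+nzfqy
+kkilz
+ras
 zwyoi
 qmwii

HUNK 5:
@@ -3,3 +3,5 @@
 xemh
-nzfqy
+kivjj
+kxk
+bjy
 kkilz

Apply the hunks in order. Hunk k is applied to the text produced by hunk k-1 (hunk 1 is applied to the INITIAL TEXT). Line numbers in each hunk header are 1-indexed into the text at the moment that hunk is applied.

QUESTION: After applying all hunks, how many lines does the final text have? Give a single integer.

Answer: 11

Derivation:
Hunk 1: at line 1 remove [rpjao,bsrn,zknan] add [yivk,psc,obknv] -> 8 lines: aiu yivk psc obknv wmuwx seze zewu ohw
Hunk 2: at line 4 remove [wmuwx,seze,zewu] add [skfsz,qmwii] -> 7 lines: aiu yivk psc obknv skfsz qmwii ohw
Hunk 3: at line 1 remove [psc,obknv,skfsz] add [xemh,kyu,zwyoi] -> 7 lines: aiu yivk xemh kyu zwyoi qmwii ohw
Hunk 4: at line 2 remove [kyu] add [nzfqy,kkilz,ras] -> 9 lines: aiu yivk xemh nzfqy kkilz ras zwyoi qmwii ohw
Hunk 5: at line 3 remove [nzfqy] add [kivjj,kxk,bjy] -> 11 lines: aiu yivk xemh kivjj kxk bjy kkilz ras zwyoi qmwii ohw
Final line count: 11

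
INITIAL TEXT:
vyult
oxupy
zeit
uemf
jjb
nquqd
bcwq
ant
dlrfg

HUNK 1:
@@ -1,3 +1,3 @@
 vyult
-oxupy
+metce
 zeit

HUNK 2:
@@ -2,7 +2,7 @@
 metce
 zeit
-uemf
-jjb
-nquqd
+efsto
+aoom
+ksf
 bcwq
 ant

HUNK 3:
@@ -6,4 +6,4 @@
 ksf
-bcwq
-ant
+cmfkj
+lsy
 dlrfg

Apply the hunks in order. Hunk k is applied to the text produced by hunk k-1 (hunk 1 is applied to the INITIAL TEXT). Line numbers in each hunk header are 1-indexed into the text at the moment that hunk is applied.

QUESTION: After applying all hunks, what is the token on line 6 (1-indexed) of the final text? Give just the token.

Hunk 1: at line 1 remove [oxupy] add [metce] -> 9 lines: vyult metce zeit uemf jjb nquqd bcwq ant dlrfg
Hunk 2: at line 2 remove [uemf,jjb,nquqd] add [efsto,aoom,ksf] -> 9 lines: vyult metce zeit efsto aoom ksf bcwq ant dlrfg
Hunk 3: at line 6 remove [bcwq,ant] add [cmfkj,lsy] -> 9 lines: vyult metce zeit efsto aoom ksf cmfkj lsy dlrfg
Final line 6: ksf

Answer: ksf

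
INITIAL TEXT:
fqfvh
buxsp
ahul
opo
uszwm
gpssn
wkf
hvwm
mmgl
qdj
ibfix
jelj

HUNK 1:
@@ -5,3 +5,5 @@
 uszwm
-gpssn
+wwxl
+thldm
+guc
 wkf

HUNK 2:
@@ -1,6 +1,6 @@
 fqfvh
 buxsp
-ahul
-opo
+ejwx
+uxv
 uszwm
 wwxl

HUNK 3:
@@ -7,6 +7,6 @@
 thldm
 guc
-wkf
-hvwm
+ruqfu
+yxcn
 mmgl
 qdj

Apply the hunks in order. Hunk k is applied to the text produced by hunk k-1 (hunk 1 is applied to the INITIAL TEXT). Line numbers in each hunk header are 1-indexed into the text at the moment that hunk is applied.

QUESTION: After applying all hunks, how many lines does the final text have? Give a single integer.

Hunk 1: at line 5 remove [gpssn] add [wwxl,thldm,guc] -> 14 lines: fqfvh buxsp ahul opo uszwm wwxl thldm guc wkf hvwm mmgl qdj ibfix jelj
Hunk 2: at line 1 remove [ahul,opo] add [ejwx,uxv] -> 14 lines: fqfvh buxsp ejwx uxv uszwm wwxl thldm guc wkf hvwm mmgl qdj ibfix jelj
Hunk 3: at line 7 remove [wkf,hvwm] add [ruqfu,yxcn] -> 14 lines: fqfvh buxsp ejwx uxv uszwm wwxl thldm guc ruqfu yxcn mmgl qdj ibfix jelj
Final line count: 14

Answer: 14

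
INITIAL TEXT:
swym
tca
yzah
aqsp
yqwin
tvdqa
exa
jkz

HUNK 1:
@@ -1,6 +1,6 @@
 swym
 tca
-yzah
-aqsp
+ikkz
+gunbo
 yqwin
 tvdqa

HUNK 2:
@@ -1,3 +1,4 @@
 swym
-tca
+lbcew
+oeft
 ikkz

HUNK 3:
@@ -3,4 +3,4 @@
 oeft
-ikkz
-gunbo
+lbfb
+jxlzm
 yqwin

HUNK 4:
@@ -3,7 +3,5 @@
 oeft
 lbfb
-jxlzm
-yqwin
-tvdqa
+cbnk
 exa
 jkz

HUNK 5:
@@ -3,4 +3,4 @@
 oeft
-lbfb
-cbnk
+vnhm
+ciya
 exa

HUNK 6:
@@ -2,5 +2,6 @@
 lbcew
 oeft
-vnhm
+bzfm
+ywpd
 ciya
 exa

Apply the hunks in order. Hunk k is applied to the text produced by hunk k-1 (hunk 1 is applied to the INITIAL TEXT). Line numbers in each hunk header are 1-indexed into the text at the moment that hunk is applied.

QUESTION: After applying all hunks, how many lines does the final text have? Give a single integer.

Hunk 1: at line 1 remove [yzah,aqsp] add [ikkz,gunbo] -> 8 lines: swym tca ikkz gunbo yqwin tvdqa exa jkz
Hunk 2: at line 1 remove [tca] add [lbcew,oeft] -> 9 lines: swym lbcew oeft ikkz gunbo yqwin tvdqa exa jkz
Hunk 3: at line 3 remove [ikkz,gunbo] add [lbfb,jxlzm] -> 9 lines: swym lbcew oeft lbfb jxlzm yqwin tvdqa exa jkz
Hunk 4: at line 3 remove [jxlzm,yqwin,tvdqa] add [cbnk] -> 7 lines: swym lbcew oeft lbfb cbnk exa jkz
Hunk 5: at line 3 remove [lbfb,cbnk] add [vnhm,ciya] -> 7 lines: swym lbcew oeft vnhm ciya exa jkz
Hunk 6: at line 2 remove [vnhm] add [bzfm,ywpd] -> 8 lines: swym lbcew oeft bzfm ywpd ciya exa jkz
Final line count: 8

Answer: 8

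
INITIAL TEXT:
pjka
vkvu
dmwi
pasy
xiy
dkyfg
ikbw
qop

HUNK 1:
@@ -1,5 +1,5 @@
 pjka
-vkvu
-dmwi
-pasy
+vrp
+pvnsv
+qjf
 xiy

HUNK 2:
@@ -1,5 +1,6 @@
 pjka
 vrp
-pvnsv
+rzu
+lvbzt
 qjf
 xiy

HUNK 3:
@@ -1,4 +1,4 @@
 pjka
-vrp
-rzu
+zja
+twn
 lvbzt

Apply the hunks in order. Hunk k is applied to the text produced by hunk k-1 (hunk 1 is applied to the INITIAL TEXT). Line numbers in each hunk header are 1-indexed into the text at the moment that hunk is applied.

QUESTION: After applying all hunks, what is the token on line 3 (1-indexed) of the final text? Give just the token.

Hunk 1: at line 1 remove [vkvu,dmwi,pasy] add [vrp,pvnsv,qjf] -> 8 lines: pjka vrp pvnsv qjf xiy dkyfg ikbw qop
Hunk 2: at line 1 remove [pvnsv] add [rzu,lvbzt] -> 9 lines: pjka vrp rzu lvbzt qjf xiy dkyfg ikbw qop
Hunk 3: at line 1 remove [vrp,rzu] add [zja,twn] -> 9 lines: pjka zja twn lvbzt qjf xiy dkyfg ikbw qop
Final line 3: twn

Answer: twn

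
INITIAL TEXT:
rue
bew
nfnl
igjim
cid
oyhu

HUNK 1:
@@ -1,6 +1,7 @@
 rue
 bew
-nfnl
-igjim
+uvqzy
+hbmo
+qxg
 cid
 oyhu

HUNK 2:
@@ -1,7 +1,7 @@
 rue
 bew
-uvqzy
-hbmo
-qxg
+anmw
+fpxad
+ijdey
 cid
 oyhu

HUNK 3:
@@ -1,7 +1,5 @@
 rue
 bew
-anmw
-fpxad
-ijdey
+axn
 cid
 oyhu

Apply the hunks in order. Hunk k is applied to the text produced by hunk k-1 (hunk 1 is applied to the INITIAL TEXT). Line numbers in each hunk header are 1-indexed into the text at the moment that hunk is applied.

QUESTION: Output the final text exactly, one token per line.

Answer: rue
bew
axn
cid
oyhu

Derivation:
Hunk 1: at line 1 remove [nfnl,igjim] add [uvqzy,hbmo,qxg] -> 7 lines: rue bew uvqzy hbmo qxg cid oyhu
Hunk 2: at line 1 remove [uvqzy,hbmo,qxg] add [anmw,fpxad,ijdey] -> 7 lines: rue bew anmw fpxad ijdey cid oyhu
Hunk 3: at line 1 remove [anmw,fpxad,ijdey] add [axn] -> 5 lines: rue bew axn cid oyhu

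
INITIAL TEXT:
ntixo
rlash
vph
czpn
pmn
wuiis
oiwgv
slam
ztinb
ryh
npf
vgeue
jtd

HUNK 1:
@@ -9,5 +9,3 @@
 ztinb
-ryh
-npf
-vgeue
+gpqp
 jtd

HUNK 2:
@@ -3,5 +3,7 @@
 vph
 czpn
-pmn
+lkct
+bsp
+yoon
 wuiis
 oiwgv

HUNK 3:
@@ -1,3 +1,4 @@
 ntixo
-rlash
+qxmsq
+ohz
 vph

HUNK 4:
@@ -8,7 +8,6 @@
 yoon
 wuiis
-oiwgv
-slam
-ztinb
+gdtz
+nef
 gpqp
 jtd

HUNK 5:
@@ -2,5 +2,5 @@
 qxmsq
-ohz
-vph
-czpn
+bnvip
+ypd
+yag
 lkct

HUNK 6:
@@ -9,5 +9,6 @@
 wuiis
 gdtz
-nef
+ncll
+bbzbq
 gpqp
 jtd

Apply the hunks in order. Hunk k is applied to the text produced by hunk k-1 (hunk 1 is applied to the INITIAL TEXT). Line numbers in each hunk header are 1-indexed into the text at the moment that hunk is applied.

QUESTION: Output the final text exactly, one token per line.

Hunk 1: at line 9 remove [ryh,npf,vgeue] add [gpqp] -> 11 lines: ntixo rlash vph czpn pmn wuiis oiwgv slam ztinb gpqp jtd
Hunk 2: at line 3 remove [pmn] add [lkct,bsp,yoon] -> 13 lines: ntixo rlash vph czpn lkct bsp yoon wuiis oiwgv slam ztinb gpqp jtd
Hunk 3: at line 1 remove [rlash] add [qxmsq,ohz] -> 14 lines: ntixo qxmsq ohz vph czpn lkct bsp yoon wuiis oiwgv slam ztinb gpqp jtd
Hunk 4: at line 8 remove [oiwgv,slam,ztinb] add [gdtz,nef] -> 13 lines: ntixo qxmsq ohz vph czpn lkct bsp yoon wuiis gdtz nef gpqp jtd
Hunk 5: at line 2 remove [ohz,vph,czpn] add [bnvip,ypd,yag] -> 13 lines: ntixo qxmsq bnvip ypd yag lkct bsp yoon wuiis gdtz nef gpqp jtd
Hunk 6: at line 9 remove [nef] add [ncll,bbzbq] -> 14 lines: ntixo qxmsq bnvip ypd yag lkct bsp yoon wuiis gdtz ncll bbzbq gpqp jtd

Answer: ntixo
qxmsq
bnvip
ypd
yag
lkct
bsp
yoon
wuiis
gdtz
ncll
bbzbq
gpqp
jtd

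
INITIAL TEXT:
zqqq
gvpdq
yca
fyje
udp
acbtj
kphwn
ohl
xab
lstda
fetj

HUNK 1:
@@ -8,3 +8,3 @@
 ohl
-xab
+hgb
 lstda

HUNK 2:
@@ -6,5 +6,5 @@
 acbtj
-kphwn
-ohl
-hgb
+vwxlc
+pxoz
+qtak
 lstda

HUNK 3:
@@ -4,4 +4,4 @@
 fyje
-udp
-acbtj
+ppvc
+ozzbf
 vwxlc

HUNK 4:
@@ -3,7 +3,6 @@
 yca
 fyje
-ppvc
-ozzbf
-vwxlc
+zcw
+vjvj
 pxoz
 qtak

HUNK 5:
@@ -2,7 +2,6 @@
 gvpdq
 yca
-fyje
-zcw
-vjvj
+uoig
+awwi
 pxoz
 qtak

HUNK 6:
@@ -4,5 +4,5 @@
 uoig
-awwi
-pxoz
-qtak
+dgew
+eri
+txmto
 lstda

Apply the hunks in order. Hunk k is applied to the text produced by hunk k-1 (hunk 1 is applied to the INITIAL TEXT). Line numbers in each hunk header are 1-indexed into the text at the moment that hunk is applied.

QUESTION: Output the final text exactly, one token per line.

Answer: zqqq
gvpdq
yca
uoig
dgew
eri
txmto
lstda
fetj

Derivation:
Hunk 1: at line 8 remove [xab] add [hgb] -> 11 lines: zqqq gvpdq yca fyje udp acbtj kphwn ohl hgb lstda fetj
Hunk 2: at line 6 remove [kphwn,ohl,hgb] add [vwxlc,pxoz,qtak] -> 11 lines: zqqq gvpdq yca fyje udp acbtj vwxlc pxoz qtak lstda fetj
Hunk 3: at line 4 remove [udp,acbtj] add [ppvc,ozzbf] -> 11 lines: zqqq gvpdq yca fyje ppvc ozzbf vwxlc pxoz qtak lstda fetj
Hunk 4: at line 3 remove [ppvc,ozzbf,vwxlc] add [zcw,vjvj] -> 10 lines: zqqq gvpdq yca fyje zcw vjvj pxoz qtak lstda fetj
Hunk 5: at line 2 remove [fyje,zcw,vjvj] add [uoig,awwi] -> 9 lines: zqqq gvpdq yca uoig awwi pxoz qtak lstda fetj
Hunk 6: at line 4 remove [awwi,pxoz,qtak] add [dgew,eri,txmto] -> 9 lines: zqqq gvpdq yca uoig dgew eri txmto lstda fetj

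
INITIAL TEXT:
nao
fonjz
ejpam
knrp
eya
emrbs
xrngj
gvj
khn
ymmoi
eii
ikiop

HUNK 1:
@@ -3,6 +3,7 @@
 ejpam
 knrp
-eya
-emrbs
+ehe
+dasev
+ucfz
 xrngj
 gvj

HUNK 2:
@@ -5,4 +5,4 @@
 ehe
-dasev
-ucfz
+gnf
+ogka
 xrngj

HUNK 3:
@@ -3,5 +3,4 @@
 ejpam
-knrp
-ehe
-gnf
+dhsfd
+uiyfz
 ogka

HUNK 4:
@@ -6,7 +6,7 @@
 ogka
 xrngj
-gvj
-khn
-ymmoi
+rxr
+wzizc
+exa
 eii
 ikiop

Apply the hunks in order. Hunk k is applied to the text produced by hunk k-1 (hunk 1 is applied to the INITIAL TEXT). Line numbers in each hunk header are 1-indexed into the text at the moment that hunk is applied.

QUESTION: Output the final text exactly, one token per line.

Hunk 1: at line 3 remove [eya,emrbs] add [ehe,dasev,ucfz] -> 13 lines: nao fonjz ejpam knrp ehe dasev ucfz xrngj gvj khn ymmoi eii ikiop
Hunk 2: at line 5 remove [dasev,ucfz] add [gnf,ogka] -> 13 lines: nao fonjz ejpam knrp ehe gnf ogka xrngj gvj khn ymmoi eii ikiop
Hunk 3: at line 3 remove [knrp,ehe,gnf] add [dhsfd,uiyfz] -> 12 lines: nao fonjz ejpam dhsfd uiyfz ogka xrngj gvj khn ymmoi eii ikiop
Hunk 4: at line 6 remove [gvj,khn,ymmoi] add [rxr,wzizc,exa] -> 12 lines: nao fonjz ejpam dhsfd uiyfz ogka xrngj rxr wzizc exa eii ikiop

Answer: nao
fonjz
ejpam
dhsfd
uiyfz
ogka
xrngj
rxr
wzizc
exa
eii
ikiop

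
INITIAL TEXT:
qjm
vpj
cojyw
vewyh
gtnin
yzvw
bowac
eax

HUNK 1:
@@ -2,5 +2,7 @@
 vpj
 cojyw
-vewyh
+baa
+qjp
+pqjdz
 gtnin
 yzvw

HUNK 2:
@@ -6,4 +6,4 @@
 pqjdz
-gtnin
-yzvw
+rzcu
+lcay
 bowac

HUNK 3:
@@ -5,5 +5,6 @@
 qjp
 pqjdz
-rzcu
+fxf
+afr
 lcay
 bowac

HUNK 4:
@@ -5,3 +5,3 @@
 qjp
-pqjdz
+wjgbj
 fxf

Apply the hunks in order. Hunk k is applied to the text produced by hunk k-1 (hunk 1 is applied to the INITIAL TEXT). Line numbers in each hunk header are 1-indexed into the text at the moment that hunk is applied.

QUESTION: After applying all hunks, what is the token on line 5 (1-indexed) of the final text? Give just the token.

Hunk 1: at line 2 remove [vewyh] add [baa,qjp,pqjdz] -> 10 lines: qjm vpj cojyw baa qjp pqjdz gtnin yzvw bowac eax
Hunk 2: at line 6 remove [gtnin,yzvw] add [rzcu,lcay] -> 10 lines: qjm vpj cojyw baa qjp pqjdz rzcu lcay bowac eax
Hunk 3: at line 5 remove [rzcu] add [fxf,afr] -> 11 lines: qjm vpj cojyw baa qjp pqjdz fxf afr lcay bowac eax
Hunk 4: at line 5 remove [pqjdz] add [wjgbj] -> 11 lines: qjm vpj cojyw baa qjp wjgbj fxf afr lcay bowac eax
Final line 5: qjp

Answer: qjp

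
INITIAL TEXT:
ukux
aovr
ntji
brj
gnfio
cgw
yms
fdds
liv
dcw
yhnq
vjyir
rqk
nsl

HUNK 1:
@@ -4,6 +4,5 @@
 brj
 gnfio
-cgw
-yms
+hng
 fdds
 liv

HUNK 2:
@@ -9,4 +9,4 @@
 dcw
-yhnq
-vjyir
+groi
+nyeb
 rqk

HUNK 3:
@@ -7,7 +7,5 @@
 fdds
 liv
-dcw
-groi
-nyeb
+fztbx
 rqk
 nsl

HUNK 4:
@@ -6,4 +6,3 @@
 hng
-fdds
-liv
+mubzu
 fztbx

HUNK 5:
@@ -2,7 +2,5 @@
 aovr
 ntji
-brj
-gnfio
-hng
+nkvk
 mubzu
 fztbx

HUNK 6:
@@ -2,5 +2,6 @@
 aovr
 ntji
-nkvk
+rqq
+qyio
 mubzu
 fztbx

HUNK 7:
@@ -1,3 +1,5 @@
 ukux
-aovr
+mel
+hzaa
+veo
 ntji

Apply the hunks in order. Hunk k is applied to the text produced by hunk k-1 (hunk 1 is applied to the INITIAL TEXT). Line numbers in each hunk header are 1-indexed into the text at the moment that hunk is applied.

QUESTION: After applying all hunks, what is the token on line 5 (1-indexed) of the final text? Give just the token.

Hunk 1: at line 4 remove [cgw,yms] add [hng] -> 13 lines: ukux aovr ntji brj gnfio hng fdds liv dcw yhnq vjyir rqk nsl
Hunk 2: at line 9 remove [yhnq,vjyir] add [groi,nyeb] -> 13 lines: ukux aovr ntji brj gnfio hng fdds liv dcw groi nyeb rqk nsl
Hunk 3: at line 7 remove [dcw,groi,nyeb] add [fztbx] -> 11 lines: ukux aovr ntji brj gnfio hng fdds liv fztbx rqk nsl
Hunk 4: at line 6 remove [fdds,liv] add [mubzu] -> 10 lines: ukux aovr ntji brj gnfio hng mubzu fztbx rqk nsl
Hunk 5: at line 2 remove [brj,gnfio,hng] add [nkvk] -> 8 lines: ukux aovr ntji nkvk mubzu fztbx rqk nsl
Hunk 6: at line 2 remove [nkvk] add [rqq,qyio] -> 9 lines: ukux aovr ntji rqq qyio mubzu fztbx rqk nsl
Hunk 7: at line 1 remove [aovr] add [mel,hzaa,veo] -> 11 lines: ukux mel hzaa veo ntji rqq qyio mubzu fztbx rqk nsl
Final line 5: ntji

Answer: ntji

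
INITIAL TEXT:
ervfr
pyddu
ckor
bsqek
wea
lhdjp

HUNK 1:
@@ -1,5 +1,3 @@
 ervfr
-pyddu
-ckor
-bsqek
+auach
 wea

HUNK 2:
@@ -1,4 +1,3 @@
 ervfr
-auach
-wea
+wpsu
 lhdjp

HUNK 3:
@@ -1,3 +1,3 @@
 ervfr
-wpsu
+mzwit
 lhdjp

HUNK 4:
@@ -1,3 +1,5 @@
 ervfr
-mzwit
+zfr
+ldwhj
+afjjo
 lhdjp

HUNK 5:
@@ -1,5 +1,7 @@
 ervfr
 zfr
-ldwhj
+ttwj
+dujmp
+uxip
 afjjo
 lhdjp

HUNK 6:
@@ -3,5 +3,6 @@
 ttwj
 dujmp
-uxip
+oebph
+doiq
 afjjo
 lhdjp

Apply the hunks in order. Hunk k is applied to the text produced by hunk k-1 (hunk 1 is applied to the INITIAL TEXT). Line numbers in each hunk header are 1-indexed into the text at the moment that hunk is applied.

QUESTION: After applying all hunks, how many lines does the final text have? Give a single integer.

Hunk 1: at line 1 remove [pyddu,ckor,bsqek] add [auach] -> 4 lines: ervfr auach wea lhdjp
Hunk 2: at line 1 remove [auach,wea] add [wpsu] -> 3 lines: ervfr wpsu lhdjp
Hunk 3: at line 1 remove [wpsu] add [mzwit] -> 3 lines: ervfr mzwit lhdjp
Hunk 4: at line 1 remove [mzwit] add [zfr,ldwhj,afjjo] -> 5 lines: ervfr zfr ldwhj afjjo lhdjp
Hunk 5: at line 1 remove [ldwhj] add [ttwj,dujmp,uxip] -> 7 lines: ervfr zfr ttwj dujmp uxip afjjo lhdjp
Hunk 6: at line 3 remove [uxip] add [oebph,doiq] -> 8 lines: ervfr zfr ttwj dujmp oebph doiq afjjo lhdjp
Final line count: 8

Answer: 8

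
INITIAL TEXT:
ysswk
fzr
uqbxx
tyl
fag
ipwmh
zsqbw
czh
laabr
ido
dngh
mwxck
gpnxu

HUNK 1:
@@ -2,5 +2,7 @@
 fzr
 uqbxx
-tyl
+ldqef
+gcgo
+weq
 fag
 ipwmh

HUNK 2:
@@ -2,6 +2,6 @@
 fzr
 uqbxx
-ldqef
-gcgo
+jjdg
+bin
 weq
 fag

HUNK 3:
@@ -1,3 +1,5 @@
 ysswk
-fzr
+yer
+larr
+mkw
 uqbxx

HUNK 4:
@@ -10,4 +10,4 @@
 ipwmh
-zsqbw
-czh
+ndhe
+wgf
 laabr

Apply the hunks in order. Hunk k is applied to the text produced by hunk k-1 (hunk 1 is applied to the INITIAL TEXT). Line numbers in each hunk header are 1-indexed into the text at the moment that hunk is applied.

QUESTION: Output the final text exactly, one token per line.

Answer: ysswk
yer
larr
mkw
uqbxx
jjdg
bin
weq
fag
ipwmh
ndhe
wgf
laabr
ido
dngh
mwxck
gpnxu

Derivation:
Hunk 1: at line 2 remove [tyl] add [ldqef,gcgo,weq] -> 15 lines: ysswk fzr uqbxx ldqef gcgo weq fag ipwmh zsqbw czh laabr ido dngh mwxck gpnxu
Hunk 2: at line 2 remove [ldqef,gcgo] add [jjdg,bin] -> 15 lines: ysswk fzr uqbxx jjdg bin weq fag ipwmh zsqbw czh laabr ido dngh mwxck gpnxu
Hunk 3: at line 1 remove [fzr] add [yer,larr,mkw] -> 17 lines: ysswk yer larr mkw uqbxx jjdg bin weq fag ipwmh zsqbw czh laabr ido dngh mwxck gpnxu
Hunk 4: at line 10 remove [zsqbw,czh] add [ndhe,wgf] -> 17 lines: ysswk yer larr mkw uqbxx jjdg bin weq fag ipwmh ndhe wgf laabr ido dngh mwxck gpnxu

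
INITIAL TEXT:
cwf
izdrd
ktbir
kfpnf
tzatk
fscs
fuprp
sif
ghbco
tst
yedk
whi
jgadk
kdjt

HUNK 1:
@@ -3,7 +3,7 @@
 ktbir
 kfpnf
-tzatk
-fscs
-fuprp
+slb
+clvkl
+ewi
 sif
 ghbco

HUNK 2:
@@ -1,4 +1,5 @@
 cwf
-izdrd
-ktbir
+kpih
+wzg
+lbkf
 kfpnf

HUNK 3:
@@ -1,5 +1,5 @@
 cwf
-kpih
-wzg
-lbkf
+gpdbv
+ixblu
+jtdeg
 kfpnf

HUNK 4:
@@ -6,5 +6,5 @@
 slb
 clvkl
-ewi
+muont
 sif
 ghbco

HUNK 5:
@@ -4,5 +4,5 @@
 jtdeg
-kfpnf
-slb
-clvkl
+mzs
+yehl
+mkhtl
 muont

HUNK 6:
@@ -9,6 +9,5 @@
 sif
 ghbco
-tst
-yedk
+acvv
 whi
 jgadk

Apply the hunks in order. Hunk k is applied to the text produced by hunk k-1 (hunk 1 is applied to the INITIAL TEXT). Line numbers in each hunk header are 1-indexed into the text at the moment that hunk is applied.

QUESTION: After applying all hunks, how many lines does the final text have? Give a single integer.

Answer: 14

Derivation:
Hunk 1: at line 3 remove [tzatk,fscs,fuprp] add [slb,clvkl,ewi] -> 14 lines: cwf izdrd ktbir kfpnf slb clvkl ewi sif ghbco tst yedk whi jgadk kdjt
Hunk 2: at line 1 remove [izdrd,ktbir] add [kpih,wzg,lbkf] -> 15 lines: cwf kpih wzg lbkf kfpnf slb clvkl ewi sif ghbco tst yedk whi jgadk kdjt
Hunk 3: at line 1 remove [kpih,wzg,lbkf] add [gpdbv,ixblu,jtdeg] -> 15 lines: cwf gpdbv ixblu jtdeg kfpnf slb clvkl ewi sif ghbco tst yedk whi jgadk kdjt
Hunk 4: at line 6 remove [ewi] add [muont] -> 15 lines: cwf gpdbv ixblu jtdeg kfpnf slb clvkl muont sif ghbco tst yedk whi jgadk kdjt
Hunk 5: at line 4 remove [kfpnf,slb,clvkl] add [mzs,yehl,mkhtl] -> 15 lines: cwf gpdbv ixblu jtdeg mzs yehl mkhtl muont sif ghbco tst yedk whi jgadk kdjt
Hunk 6: at line 9 remove [tst,yedk] add [acvv] -> 14 lines: cwf gpdbv ixblu jtdeg mzs yehl mkhtl muont sif ghbco acvv whi jgadk kdjt
Final line count: 14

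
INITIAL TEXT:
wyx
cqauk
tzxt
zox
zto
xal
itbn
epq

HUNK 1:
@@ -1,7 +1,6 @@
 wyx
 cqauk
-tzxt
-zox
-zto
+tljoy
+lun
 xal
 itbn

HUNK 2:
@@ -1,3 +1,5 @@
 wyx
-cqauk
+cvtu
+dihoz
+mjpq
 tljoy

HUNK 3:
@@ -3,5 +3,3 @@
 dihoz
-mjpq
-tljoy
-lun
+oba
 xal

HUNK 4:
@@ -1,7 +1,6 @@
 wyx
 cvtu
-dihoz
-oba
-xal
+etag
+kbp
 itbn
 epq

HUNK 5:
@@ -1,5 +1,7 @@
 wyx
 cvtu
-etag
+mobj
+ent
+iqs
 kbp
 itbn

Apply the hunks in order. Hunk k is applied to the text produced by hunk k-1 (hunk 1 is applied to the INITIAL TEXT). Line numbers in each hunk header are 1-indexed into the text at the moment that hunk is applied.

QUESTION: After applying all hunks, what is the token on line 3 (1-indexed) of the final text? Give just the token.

Hunk 1: at line 1 remove [tzxt,zox,zto] add [tljoy,lun] -> 7 lines: wyx cqauk tljoy lun xal itbn epq
Hunk 2: at line 1 remove [cqauk] add [cvtu,dihoz,mjpq] -> 9 lines: wyx cvtu dihoz mjpq tljoy lun xal itbn epq
Hunk 3: at line 3 remove [mjpq,tljoy,lun] add [oba] -> 7 lines: wyx cvtu dihoz oba xal itbn epq
Hunk 4: at line 1 remove [dihoz,oba,xal] add [etag,kbp] -> 6 lines: wyx cvtu etag kbp itbn epq
Hunk 5: at line 1 remove [etag] add [mobj,ent,iqs] -> 8 lines: wyx cvtu mobj ent iqs kbp itbn epq
Final line 3: mobj

Answer: mobj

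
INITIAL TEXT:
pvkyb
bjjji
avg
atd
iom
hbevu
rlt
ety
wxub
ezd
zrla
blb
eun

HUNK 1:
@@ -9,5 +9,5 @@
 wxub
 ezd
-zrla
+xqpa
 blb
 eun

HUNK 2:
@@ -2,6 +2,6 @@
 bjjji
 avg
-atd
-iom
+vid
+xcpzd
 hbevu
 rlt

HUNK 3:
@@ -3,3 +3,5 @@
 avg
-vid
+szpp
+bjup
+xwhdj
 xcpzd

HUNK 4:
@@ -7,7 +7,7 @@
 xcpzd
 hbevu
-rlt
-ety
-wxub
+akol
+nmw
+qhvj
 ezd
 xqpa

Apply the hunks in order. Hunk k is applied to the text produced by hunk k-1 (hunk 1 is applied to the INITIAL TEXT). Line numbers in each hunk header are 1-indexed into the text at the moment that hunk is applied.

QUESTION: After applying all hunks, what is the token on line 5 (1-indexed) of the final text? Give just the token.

Answer: bjup

Derivation:
Hunk 1: at line 9 remove [zrla] add [xqpa] -> 13 lines: pvkyb bjjji avg atd iom hbevu rlt ety wxub ezd xqpa blb eun
Hunk 2: at line 2 remove [atd,iom] add [vid,xcpzd] -> 13 lines: pvkyb bjjji avg vid xcpzd hbevu rlt ety wxub ezd xqpa blb eun
Hunk 3: at line 3 remove [vid] add [szpp,bjup,xwhdj] -> 15 lines: pvkyb bjjji avg szpp bjup xwhdj xcpzd hbevu rlt ety wxub ezd xqpa blb eun
Hunk 4: at line 7 remove [rlt,ety,wxub] add [akol,nmw,qhvj] -> 15 lines: pvkyb bjjji avg szpp bjup xwhdj xcpzd hbevu akol nmw qhvj ezd xqpa blb eun
Final line 5: bjup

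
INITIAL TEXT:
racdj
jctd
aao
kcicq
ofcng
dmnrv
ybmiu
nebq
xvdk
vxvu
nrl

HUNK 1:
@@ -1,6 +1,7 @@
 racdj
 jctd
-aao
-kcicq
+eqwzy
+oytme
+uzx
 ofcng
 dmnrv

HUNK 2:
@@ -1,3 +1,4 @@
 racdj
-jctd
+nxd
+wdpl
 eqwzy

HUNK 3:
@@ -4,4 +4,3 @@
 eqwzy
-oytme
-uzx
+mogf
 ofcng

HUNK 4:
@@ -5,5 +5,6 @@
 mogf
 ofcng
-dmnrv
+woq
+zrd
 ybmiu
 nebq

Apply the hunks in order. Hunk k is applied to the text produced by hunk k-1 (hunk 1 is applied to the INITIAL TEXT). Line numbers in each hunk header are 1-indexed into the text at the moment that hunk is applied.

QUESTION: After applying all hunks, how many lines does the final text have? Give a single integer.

Answer: 13

Derivation:
Hunk 1: at line 1 remove [aao,kcicq] add [eqwzy,oytme,uzx] -> 12 lines: racdj jctd eqwzy oytme uzx ofcng dmnrv ybmiu nebq xvdk vxvu nrl
Hunk 2: at line 1 remove [jctd] add [nxd,wdpl] -> 13 lines: racdj nxd wdpl eqwzy oytme uzx ofcng dmnrv ybmiu nebq xvdk vxvu nrl
Hunk 3: at line 4 remove [oytme,uzx] add [mogf] -> 12 lines: racdj nxd wdpl eqwzy mogf ofcng dmnrv ybmiu nebq xvdk vxvu nrl
Hunk 4: at line 5 remove [dmnrv] add [woq,zrd] -> 13 lines: racdj nxd wdpl eqwzy mogf ofcng woq zrd ybmiu nebq xvdk vxvu nrl
Final line count: 13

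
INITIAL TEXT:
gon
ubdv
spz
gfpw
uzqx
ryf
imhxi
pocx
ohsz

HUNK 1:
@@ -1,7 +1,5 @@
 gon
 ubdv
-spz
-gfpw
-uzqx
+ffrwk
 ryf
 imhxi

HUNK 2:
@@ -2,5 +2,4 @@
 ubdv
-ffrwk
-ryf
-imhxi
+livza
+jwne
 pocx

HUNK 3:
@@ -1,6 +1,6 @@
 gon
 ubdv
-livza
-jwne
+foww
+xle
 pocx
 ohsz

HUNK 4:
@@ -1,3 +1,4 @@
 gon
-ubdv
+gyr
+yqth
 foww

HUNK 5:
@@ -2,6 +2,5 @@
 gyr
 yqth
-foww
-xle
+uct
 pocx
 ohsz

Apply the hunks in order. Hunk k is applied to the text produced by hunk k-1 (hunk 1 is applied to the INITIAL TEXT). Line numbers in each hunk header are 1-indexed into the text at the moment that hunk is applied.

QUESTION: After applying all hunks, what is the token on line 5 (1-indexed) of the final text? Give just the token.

Answer: pocx

Derivation:
Hunk 1: at line 1 remove [spz,gfpw,uzqx] add [ffrwk] -> 7 lines: gon ubdv ffrwk ryf imhxi pocx ohsz
Hunk 2: at line 2 remove [ffrwk,ryf,imhxi] add [livza,jwne] -> 6 lines: gon ubdv livza jwne pocx ohsz
Hunk 3: at line 1 remove [livza,jwne] add [foww,xle] -> 6 lines: gon ubdv foww xle pocx ohsz
Hunk 4: at line 1 remove [ubdv] add [gyr,yqth] -> 7 lines: gon gyr yqth foww xle pocx ohsz
Hunk 5: at line 2 remove [foww,xle] add [uct] -> 6 lines: gon gyr yqth uct pocx ohsz
Final line 5: pocx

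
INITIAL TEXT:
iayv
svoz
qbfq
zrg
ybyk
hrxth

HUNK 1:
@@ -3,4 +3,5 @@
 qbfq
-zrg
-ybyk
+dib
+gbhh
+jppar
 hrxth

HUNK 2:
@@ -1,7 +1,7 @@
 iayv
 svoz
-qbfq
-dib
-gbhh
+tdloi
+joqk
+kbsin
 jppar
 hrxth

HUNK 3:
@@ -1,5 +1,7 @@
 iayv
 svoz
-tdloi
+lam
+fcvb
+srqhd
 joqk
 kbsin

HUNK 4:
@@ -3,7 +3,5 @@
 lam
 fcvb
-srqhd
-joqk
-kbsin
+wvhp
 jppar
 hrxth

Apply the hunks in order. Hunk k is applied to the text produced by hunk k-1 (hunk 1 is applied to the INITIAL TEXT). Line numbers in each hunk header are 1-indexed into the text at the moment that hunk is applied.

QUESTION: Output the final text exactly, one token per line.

Answer: iayv
svoz
lam
fcvb
wvhp
jppar
hrxth

Derivation:
Hunk 1: at line 3 remove [zrg,ybyk] add [dib,gbhh,jppar] -> 7 lines: iayv svoz qbfq dib gbhh jppar hrxth
Hunk 2: at line 1 remove [qbfq,dib,gbhh] add [tdloi,joqk,kbsin] -> 7 lines: iayv svoz tdloi joqk kbsin jppar hrxth
Hunk 3: at line 1 remove [tdloi] add [lam,fcvb,srqhd] -> 9 lines: iayv svoz lam fcvb srqhd joqk kbsin jppar hrxth
Hunk 4: at line 3 remove [srqhd,joqk,kbsin] add [wvhp] -> 7 lines: iayv svoz lam fcvb wvhp jppar hrxth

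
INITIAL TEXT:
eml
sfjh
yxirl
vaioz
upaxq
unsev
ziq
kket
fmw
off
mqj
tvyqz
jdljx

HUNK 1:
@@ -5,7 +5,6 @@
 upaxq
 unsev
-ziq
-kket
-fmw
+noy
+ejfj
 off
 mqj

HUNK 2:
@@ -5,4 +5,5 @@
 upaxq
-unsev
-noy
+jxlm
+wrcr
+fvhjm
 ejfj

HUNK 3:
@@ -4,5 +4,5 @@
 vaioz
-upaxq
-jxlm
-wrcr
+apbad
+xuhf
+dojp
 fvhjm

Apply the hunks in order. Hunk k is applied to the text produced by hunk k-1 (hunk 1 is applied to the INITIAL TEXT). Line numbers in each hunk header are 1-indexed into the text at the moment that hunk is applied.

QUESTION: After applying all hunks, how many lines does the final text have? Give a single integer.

Answer: 13

Derivation:
Hunk 1: at line 5 remove [ziq,kket,fmw] add [noy,ejfj] -> 12 lines: eml sfjh yxirl vaioz upaxq unsev noy ejfj off mqj tvyqz jdljx
Hunk 2: at line 5 remove [unsev,noy] add [jxlm,wrcr,fvhjm] -> 13 lines: eml sfjh yxirl vaioz upaxq jxlm wrcr fvhjm ejfj off mqj tvyqz jdljx
Hunk 3: at line 4 remove [upaxq,jxlm,wrcr] add [apbad,xuhf,dojp] -> 13 lines: eml sfjh yxirl vaioz apbad xuhf dojp fvhjm ejfj off mqj tvyqz jdljx
Final line count: 13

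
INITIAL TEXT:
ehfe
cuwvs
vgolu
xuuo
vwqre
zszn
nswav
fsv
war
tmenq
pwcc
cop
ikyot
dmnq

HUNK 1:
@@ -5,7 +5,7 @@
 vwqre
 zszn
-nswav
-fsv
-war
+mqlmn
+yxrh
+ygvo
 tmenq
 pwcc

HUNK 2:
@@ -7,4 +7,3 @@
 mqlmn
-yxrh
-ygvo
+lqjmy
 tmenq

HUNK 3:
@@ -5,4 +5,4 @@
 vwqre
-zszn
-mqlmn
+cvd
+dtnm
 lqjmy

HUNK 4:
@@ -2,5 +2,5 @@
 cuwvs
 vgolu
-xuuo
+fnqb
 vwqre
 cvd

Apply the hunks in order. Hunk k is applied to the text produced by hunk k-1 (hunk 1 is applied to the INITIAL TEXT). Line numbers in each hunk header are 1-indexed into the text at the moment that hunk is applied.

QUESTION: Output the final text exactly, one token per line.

Answer: ehfe
cuwvs
vgolu
fnqb
vwqre
cvd
dtnm
lqjmy
tmenq
pwcc
cop
ikyot
dmnq

Derivation:
Hunk 1: at line 5 remove [nswav,fsv,war] add [mqlmn,yxrh,ygvo] -> 14 lines: ehfe cuwvs vgolu xuuo vwqre zszn mqlmn yxrh ygvo tmenq pwcc cop ikyot dmnq
Hunk 2: at line 7 remove [yxrh,ygvo] add [lqjmy] -> 13 lines: ehfe cuwvs vgolu xuuo vwqre zszn mqlmn lqjmy tmenq pwcc cop ikyot dmnq
Hunk 3: at line 5 remove [zszn,mqlmn] add [cvd,dtnm] -> 13 lines: ehfe cuwvs vgolu xuuo vwqre cvd dtnm lqjmy tmenq pwcc cop ikyot dmnq
Hunk 4: at line 2 remove [xuuo] add [fnqb] -> 13 lines: ehfe cuwvs vgolu fnqb vwqre cvd dtnm lqjmy tmenq pwcc cop ikyot dmnq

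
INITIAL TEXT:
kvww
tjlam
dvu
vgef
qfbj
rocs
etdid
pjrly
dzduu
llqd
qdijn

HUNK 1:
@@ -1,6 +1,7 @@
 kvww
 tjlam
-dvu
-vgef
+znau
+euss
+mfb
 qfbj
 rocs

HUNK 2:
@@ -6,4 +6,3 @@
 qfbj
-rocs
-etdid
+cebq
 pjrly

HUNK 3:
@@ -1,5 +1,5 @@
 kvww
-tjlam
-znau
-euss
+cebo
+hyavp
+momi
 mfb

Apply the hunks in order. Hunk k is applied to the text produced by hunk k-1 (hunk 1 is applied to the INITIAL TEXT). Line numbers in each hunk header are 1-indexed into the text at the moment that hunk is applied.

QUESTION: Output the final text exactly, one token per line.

Answer: kvww
cebo
hyavp
momi
mfb
qfbj
cebq
pjrly
dzduu
llqd
qdijn

Derivation:
Hunk 1: at line 1 remove [dvu,vgef] add [znau,euss,mfb] -> 12 lines: kvww tjlam znau euss mfb qfbj rocs etdid pjrly dzduu llqd qdijn
Hunk 2: at line 6 remove [rocs,etdid] add [cebq] -> 11 lines: kvww tjlam znau euss mfb qfbj cebq pjrly dzduu llqd qdijn
Hunk 3: at line 1 remove [tjlam,znau,euss] add [cebo,hyavp,momi] -> 11 lines: kvww cebo hyavp momi mfb qfbj cebq pjrly dzduu llqd qdijn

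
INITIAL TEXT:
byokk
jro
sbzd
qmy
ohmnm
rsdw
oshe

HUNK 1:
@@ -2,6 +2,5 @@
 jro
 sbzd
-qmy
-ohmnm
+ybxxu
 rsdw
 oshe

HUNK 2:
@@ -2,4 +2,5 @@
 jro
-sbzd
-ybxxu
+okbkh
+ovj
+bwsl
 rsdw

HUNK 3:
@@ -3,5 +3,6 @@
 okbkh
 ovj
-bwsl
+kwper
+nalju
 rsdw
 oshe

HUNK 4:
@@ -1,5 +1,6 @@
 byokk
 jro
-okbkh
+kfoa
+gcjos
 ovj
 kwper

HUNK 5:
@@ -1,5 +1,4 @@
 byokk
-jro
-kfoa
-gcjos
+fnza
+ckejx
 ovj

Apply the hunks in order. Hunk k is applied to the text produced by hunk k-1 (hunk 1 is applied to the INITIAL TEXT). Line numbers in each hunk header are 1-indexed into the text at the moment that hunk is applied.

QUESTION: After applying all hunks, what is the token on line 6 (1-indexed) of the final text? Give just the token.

Hunk 1: at line 2 remove [qmy,ohmnm] add [ybxxu] -> 6 lines: byokk jro sbzd ybxxu rsdw oshe
Hunk 2: at line 2 remove [sbzd,ybxxu] add [okbkh,ovj,bwsl] -> 7 lines: byokk jro okbkh ovj bwsl rsdw oshe
Hunk 3: at line 3 remove [bwsl] add [kwper,nalju] -> 8 lines: byokk jro okbkh ovj kwper nalju rsdw oshe
Hunk 4: at line 1 remove [okbkh] add [kfoa,gcjos] -> 9 lines: byokk jro kfoa gcjos ovj kwper nalju rsdw oshe
Hunk 5: at line 1 remove [jro,kfoa,gcjos] add [fnza,ckejx] -> 8 lines: byokk fnza ckejx ovj kwper nalju rsdw oshe
Final line 6: nalju

Answer: nalju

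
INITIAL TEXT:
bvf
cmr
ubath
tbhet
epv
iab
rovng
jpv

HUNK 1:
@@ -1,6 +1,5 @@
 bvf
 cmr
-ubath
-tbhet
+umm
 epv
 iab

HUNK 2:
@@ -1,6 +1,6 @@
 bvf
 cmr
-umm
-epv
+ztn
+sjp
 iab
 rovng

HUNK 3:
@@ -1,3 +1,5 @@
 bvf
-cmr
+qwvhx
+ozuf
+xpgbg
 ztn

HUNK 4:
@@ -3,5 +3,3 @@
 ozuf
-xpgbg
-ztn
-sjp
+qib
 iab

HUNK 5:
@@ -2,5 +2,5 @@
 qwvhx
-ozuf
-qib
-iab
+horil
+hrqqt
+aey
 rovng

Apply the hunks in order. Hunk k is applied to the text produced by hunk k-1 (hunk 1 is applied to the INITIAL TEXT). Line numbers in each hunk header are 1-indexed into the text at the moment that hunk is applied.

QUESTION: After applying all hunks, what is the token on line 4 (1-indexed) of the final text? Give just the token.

Hunk 1: at line 1 remove [ubath,tbhet] add [umm] -> 7 lines: bvf cmr umm epv iab rovng jpv
Hunk 2: at line 1 remove [umm,epv] add [ztn,sjp] -> 7 lines: bvf cmr ztn sjp iab rovng jpv
Hunk 3: at line 1 remove [cmr] add [qwvhx,ozuf,xpgbg] -> 9 lines: bvf qwvhx ozuf xpgbg ztn sjp iab rovng jpv
Hunk 4: at line 3 remove [xpgbg,ztn,sjp] add [qib] -> 7 lines: bvf qwvhx ozuf qib iab rovng jpv
Hunk 5: at line 2 remove [ozuf,qib,iab] add [horil,hrqqt,aey] -> 7 lines: bvf qwvhx horil hrqqt aey rovng jpv
Final line 4: hrqqt

Answer: hrqqt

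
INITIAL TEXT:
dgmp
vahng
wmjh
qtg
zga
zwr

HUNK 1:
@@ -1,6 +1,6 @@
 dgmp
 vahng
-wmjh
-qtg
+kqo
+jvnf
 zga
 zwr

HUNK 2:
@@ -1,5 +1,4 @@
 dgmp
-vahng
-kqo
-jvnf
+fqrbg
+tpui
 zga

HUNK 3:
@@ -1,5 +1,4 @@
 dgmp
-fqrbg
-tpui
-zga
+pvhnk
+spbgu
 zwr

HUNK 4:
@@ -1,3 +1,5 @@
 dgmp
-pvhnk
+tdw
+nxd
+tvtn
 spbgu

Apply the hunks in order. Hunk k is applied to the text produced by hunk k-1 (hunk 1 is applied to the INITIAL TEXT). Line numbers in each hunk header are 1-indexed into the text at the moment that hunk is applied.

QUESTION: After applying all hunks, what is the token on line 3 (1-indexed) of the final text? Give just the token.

Hunk 1: at line 1 remove [wmjh,qtg] add [kqo,jvnf] -> 6 lines: dgmp vahng kqo jvnf zga zwr
Hunk 2: at line 1 remove [vahng,kqo,jvnf] add [fqrbg,tpui] -> 5 lines: dgmp fqrbg tpui zga zwr
Hunk 3: at line 1 remove [fqrbg,tpui,zga] add [pvhnk,spbgu] -> 4 lines: dgmp pvhnk spbgu zwr
Hunk 4: at line 1 remove [pvhnk] add [tdw,nxd,tvtn] -> 6 lines: dgmp tdw nxd tvtn spbgu zwr
Final line 3: nxd

Answer: nxd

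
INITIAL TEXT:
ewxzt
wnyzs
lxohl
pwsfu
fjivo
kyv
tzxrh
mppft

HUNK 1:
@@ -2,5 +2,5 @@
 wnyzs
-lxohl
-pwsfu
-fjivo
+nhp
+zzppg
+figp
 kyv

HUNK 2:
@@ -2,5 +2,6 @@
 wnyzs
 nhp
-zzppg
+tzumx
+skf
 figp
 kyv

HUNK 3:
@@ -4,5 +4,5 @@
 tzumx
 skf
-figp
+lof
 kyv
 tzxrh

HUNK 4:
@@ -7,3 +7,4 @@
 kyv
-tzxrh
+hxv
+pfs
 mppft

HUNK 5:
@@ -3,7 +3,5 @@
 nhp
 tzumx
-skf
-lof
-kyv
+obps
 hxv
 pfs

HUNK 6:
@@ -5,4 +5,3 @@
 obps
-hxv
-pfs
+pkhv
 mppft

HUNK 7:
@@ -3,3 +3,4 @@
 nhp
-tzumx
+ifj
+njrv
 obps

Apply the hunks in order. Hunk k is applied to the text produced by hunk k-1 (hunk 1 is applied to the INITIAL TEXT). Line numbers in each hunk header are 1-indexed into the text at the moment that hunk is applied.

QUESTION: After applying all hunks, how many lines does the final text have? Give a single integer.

Hunk 1: at line 2 remove [lxohl,pwsfu,fjivo] add [nhp,zzppg,figp] -> 8 lines: ewxzt wnyzs nhp zzppg figp kyv tzxrh mppft
Hunk 2: at line 2 remove [zzppg] add [tzumx,skf] -> 9 lines: ewxzt wnyzs nhp tzumx skf figp kyv tzxrh mppft
Hunk 3: at line 4 remove [figp] add [lof] -> 9 lines: ewxzt wnyzs nhp tzumx skf lof kyv tzxrh mppft
Hunk 4: at line 7 remove [tzxrh] add [hxv,pfs] -> 10 lines: ewxzt wnyzs nhp tzumx skf lof kyv hxv pfs mppft
Hunk 5: at line 3 remove [skf,lof,kyv] add [obps] -> 8 lines: ewxzt wnyzs nhp tzumx obps hxv pfs mppft
Hunk 6: at line 5 remove [hxv,pfs] add [pkhv] -> 7 lines: ewxzt wnyzs nhp tzumx obps pkhv mppft
Hunk 7: at line 3 remove [tzumx] add [ifj,njrv] -> 8 lines: ewxzt wnyzs nhp ifj njrv obps pkhv mppft
Final line count: 8

Answer: 8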